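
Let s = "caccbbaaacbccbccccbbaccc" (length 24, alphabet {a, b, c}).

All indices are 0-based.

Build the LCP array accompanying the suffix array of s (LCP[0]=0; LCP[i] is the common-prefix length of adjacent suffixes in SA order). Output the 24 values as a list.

[0, 2, 1, 2, 3, 0, 2, 1, 3, 1, 3, 0, 1, 1, 4, 2, 4, 1, 2, 5, 3, 2, 3, 3]

sorted suffixes:
  #0 SA[0]=6  'aaacbccbccccbbaccc'
  #1 SA[1]=7  'aacbccbccccbbaccc'
  #2 SA[2]=8  'acbccbccccbbaccc'
  #3 SA[3]=1  'accbbaaacbccbccccbbaccc'
  #4 SA[4]=20  'accc'
  #5 SA[5]=5  'baaacbccbccccbbaccc'
  #6 SA[6]=19  'baccc'
  #7 SA[7]=4  'bbaaacbccbccccbbaccc'
  #8 SA[8]=18  'bbaccc'
  #9 SA[9]=10  'bccbccccbbaccc'
  #10 SA[10]=13  'bccccbbaccc'
  #11 SA[11]=23  'c'
  #12 SA[12]=0  'caccbbaaacbccbccccbbaccc'
  #13 SA[13]=3  'cbbaaacbccbccccbbaccc'
  #14 SA[14]=17  'cbbaccc'
  #15 SA[15]=9  'cbccbccccbbaccc'
  #16 SA[16]=12  'cbccccbbaccc'
  #17 SA[17]=22  'cc'
  #18 SA[18]=2  'ccbbaaacbccbccccbbaccc'
  #19 SA[19]=16  'ccbbaccc'
  #20 SA[20]=11  'ccbccccbbaccc'
  #21 SA[21]=21  'ccc'
  #22 SA[22]=15  'cccbbaccc'
  #23 SA[23]=14  'ccccbbaccc'

SA = [6, 7, 8, 1, 20, 5, 19, 4, 18, 10, 13, 23, 0, 3, 17, 9, 12, 22, 2, 16, 11, 21, 15, 14]
[i] adj suffixes → lcp
  [1] 6/7 → 2 ('aa')
  [2] 7/8 → 1 ('a')
  [3] 8/1 → 2 ('ac')
  [4] 1/20 → 3 ('acc')
  [5] 20/5 → 0 ('')
  [6] 5/19 → 2 ('ba')
  [7] 19/4 → 1 ('b')
  [8] 4/18 → 3 ('bba')
  [9] 18/10 → 1 ('b')
  [10] 10/13 → 3 ('bcc')
  [11] 13/23 → 0 ('')
  [12] 23/0 → 1 ('c')
  [13] 0/3 → 1 ('c')
  [14] 3/17 → 4 ('cbba')
  [15] 17/9 → 2 ('cb')
  [16] 9/12 → 4 ('cbcc')
  [17] 12/22 → 1 ('c')
  [18] 22/2 → 2 ('cc')
  [19] 2/16 → 5 ('ccbba')
  [20] 16/11 → 3 ('ccb')
  [21] 11/21 → 2 ('cc')
  [22] 21/15 → 3 ('ccc')
  [23] 15/14 → 3 ('ccc')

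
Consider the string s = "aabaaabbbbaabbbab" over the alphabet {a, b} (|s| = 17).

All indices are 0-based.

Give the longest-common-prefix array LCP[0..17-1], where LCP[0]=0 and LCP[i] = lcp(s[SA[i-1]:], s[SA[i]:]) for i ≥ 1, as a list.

rank→(start, suffix):
  0 → (3, 'aaabbbbaabbbab')
  1 → (0, 'aabaaabbbbaabbbab')
  2 → (10, 'aabbbab')
  3 → (4, 'aabbbbaabbbab')
  4 → (15, 'ab')
  5 → (1, 'abaaabbbbaabbbab')
  6 → (11, 'abbbab')
  7 → (5, 'abbbbaabbbab')
  8 → (16, 'b')
  9 → (2, 'baaabbbbaabbbab')
  10 → (9, 'baabbbab')
  11 → (14, 'bab')
  12 → (8, 'bbaabbbab')
  13 → (13, 'bbab')
  14 → (7, 'bbbaabbbab')
  15 → (12, 'bbbab')
  16 → (6, 'bbbbaabbbab')

SA = [3, 0, 10, 4, 15, 1, 11, 5, 16, 2, 9, 14, 8, 13, 7, 12, 6]
i: (SA[i-1],SA[i]) lcp shared
  1: (3,0) 2 'aa'
  2: (0,10) 3 'aab'
  3: (10,4) 5 'aabbb'
  4: (4,15) 1 'a'
  5: (15,1) 2 'ab'
  6: (1,11) 2 'ab'
  7: (11,5) 4 'abbb'
  8: (5,16) 0 ''
  9: (16,2) 1 'b'
  10: (2,9) 3 'baa'
  11: (9,14) 2 'ba'
  12: (14,8) 1 'b'
  13: (8,13) 3 'bba'
  14: (13,7) 2 'bb'
  15: (7,12) 4 'bbba'
  16: (12,6) 3 'bbb'

[0, 2, 3, 5, 1, 2, 2, 4, 0, 1, 3, 2, 1, 3, 2, 4, 3]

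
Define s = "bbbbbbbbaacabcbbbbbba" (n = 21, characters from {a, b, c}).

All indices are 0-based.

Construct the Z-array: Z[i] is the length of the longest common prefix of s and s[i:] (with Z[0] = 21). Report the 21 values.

[21, 7, 6, 5, 4, 3, 2, 1, 0, 0, 0, 0, 1, 0, 6, 5, 4, 3, 2, 1, 0]

Z[0]=21
i=1: outside box; Z[1]=7 grow→box=[1,8)
i=2: min(r-i=6, Z[1]=7)=6; Z[2]=6
i=3: min(r-i=5, Z[2]=6)=5; Z[3]=5
i=4: min(r-i=4, Z[3]=5)=4; Z[4]=4
i=5: min(r-i=3, Z[4]=4)=3; Z[5]=3
i=6: min(r-i=2, Z[5]=3)=2; Z[6]=2
i=7: min(r-i=1, Z[6]=2)=1; Z[7]=1
i=8: outside box; Z[8]=0
i=9: outside box; Z[9]=0
i=10: outside box; Z[10]=0
i=11: outside box; Z[11]=0
i=12: outside box; Z[12]=1 grow→box=[12,13)
i=13: outside box; Z[13]=0
i=14: outside box; Z[14]=6 grow→box=[14,20)
i=15: min(r-i=5, Z[1]=7)=5; Z[15]=5
i=16: min(r-i=4, Z[2]=6)=4; Z[16]=4
i=17: min(r-i=3, Z[3]=5)=3; Z[17]=3
i=18: min(r-i=2, Z[4]=4)=2; Z[18]=2
i=19: min(r-i=1, Z[5]=3)=1; Z[19]=1
i=20: outside box; Z[20]=0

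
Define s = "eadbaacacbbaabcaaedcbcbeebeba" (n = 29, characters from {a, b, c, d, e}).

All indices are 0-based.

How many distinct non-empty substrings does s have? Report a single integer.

399

rank→(start, suffix):
  0 → (28, 'a')
  1 → (11, 'aabcaaedcbcbeebeba')
  2 → (4, 'aacacbbaabcaaedcbcbeebeba')
  3 → (15, 'aaedcbcbeebeba')
  4 → (12, 'abcaaedcbcbeebeba')
  5 → (5, 'acacbbaabcaaedcbcbeebeba')
  6 → (7, 'acbbaabcaaedcbcbeebeba')
  7 → (1, 'adbaacacbbaabcaaedcbcbeebeba')
  8 → (16, 'aedcbcbeebeba')
  9 → (27, 'ba')
  10 → (10, 'baabcaaedcbcbeebeba')
  11 → (3, 'baacacbbaabcaaedcbcbeebeba')
  12 → (9, 'bbaabcaaedcbcbeebeba')
  13 → (13, 'bcaaedcbcbeebeba')
  14 → (20, 'bcbeebeba')
  15 → (25, 'beba')
  16 → (22, 'beebeba')
  17 → (14, 'caaedcbcbeebeba')
  18 → (6, 'cacbbaabcaaedcbcbeebeba')
  19 → (8, 'cbbaabcaaedcbcbeebeba')
  20 → (19, 'cbcbeebeba')
  21 → (21, 'cbeebeba')
  22 → (2, 'dbaacacbbaabcaaedcbcbeebeba')
  23 → (18, 'dcbcbeebeba')
  24 → (0, 'eadbaacacbbaabcaaedcbcbeebeba')
  25 → (26, 'eba')
  26 → (24, 'ebeba')
  27 → (17, 'edcbcbeebeba')
  28 → (23, 'eebeba')

SA = [28, 11, 4, 15, 12, 5, 7, 1, 16, 27, 10, 3, 9, 13, 20, 25, 22, 14, 6, 8, 19, 21, 2, 18, 0, 26, 24, 17, 23]
i: (SA[i-1],SA[i]) lcp shared
  1: (28,11) 1 'a'
  2: (11,4) 2 'aa'
  3: (4,15) 2 'aa'
  4: (15,12) 1 'a'
  5: (12,5) 1 'a'
  6: (5,7) 2 'ac'
  7: (7,1) 1 'a'
  8: (1,16) 1 'a'
  9: (16,27) 0 ''
  10: (27,10) 2 'ba'
  11: (10,3) 3 'baa'
  12: (3,9) 1 'b'
  13: (9,13) 1 'b'
  14: (13,20) 2 'bc'
  15: (20,25) 1 'b'
  16: (25,22) 2 'be'
  17: (22,14) 0 ''
  18: (14,6) 2 'ca'
  19: (6,8) 1 'c'
  20: (8,19) 2 'cb'
  21: (19,21) 2 'cb'
  22: (21,2) 0 ''
  23: (2,18) 1 'd'
  24: (18,0) 0 ''
  25: (0,26) 1 'e'
  26: (26,24) 2 'eb'
  27: (24,17) 1 'e'
  28: (17,23) 1 'e'

n(n+1)/2 = 29·30/2 = 435
Σ LCP = 0 + 1 + 2 + 2 + 1 + 1 + 2 + 1 + 1 + 0 + 2 + 3 + 1 + 1 + 2 + 1 + 2 + 0 + 2 + 1 + 2 + 2 + 0 + 1 + 0 + 1 + 2 + 1 + 1 = 36
distinct = 435 − 36 = 399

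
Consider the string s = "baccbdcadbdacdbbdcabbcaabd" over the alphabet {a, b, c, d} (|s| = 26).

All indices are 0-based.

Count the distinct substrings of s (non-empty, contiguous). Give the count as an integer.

316

rank | idx | suffix
   0 |  22 | aabd
   1 |  18 | abbcaabd
   2 |  23 | abd
   3 |   1 | accbdcadbdacdbbdcabbcaabd
   4 |  11 | acdbbdcabbcaabd
   5 |   7 | adbdacdbbdcabbcaabd
   6 |   0 | baccbdcadbdacdbbdcabbcaabd
   7 |  19 | bbcaabd
   8 |  14 | bbdcabbcaabd
   9 |  20 | bcaabd
  10 |  24 | bd
  11 |   9 | bdacdbbdcabbcaabd
  12 |  15 | bdcabbcaabd
  13 |   4 | bdcadbdacdbbdcabbcaabd
  14 |  21 | caabd
  15 |  17 | cabbcaabd
  16 |   6 | cadbdacdbbdcabbcaabd
  17 |   3 | cbdcadbdacdbbdcabbcaabd
  18 |   2 | ccbdcadbdacdbbdcabbcaabd
  19 |  12 | cdbbdcabbcaabd
  20 |  25 | d
  21 |  10 | dacdbbdcabbcaabd
  22 |  13 | dbbdcabbcaabd
  23 |   8 | dbdacdbbdcabbcaabd
  24 |  16 | dcabbcaabd
  25 |   5 | dcadbdacdbbdcabbcaabd

SA = [22, 18, 23, 1, 11, 7, 0, 19, 14, 20, 24, 9, 15, 4, 21, 17, 6, 3, 2, 12, 25, 10, 13, 8, 16, 5]
rank  pair      lcp
   1  s[22:],s[18:]  1  'a'
   2  s[18:],s[23:]  2  'ab'
   3  s[23:],s[1:]  1  'a'
   4  s[1:],s[11:]  2  'ac'
   5  s[11:],s[7:]  1  'a'
   6  s[7:],s[0:]  0  ''
   7  s[0:],s[19:]  1  'b'
   8  s[19:],s[14:]  2  'bb'
   9  s[14:],s[20:]  1  'b'
  10  s[20:],s[24:]  1  'b'
  11  s[24:],s[9:]  2  'bd'
  12  s[9:],s[15:]  2  'bd'
  13  s[15:],s[4:]  4  'bdca'
  14  s[4:],s[21:]  0  ''
  15  s[21:],s[17:]  2  'ca'
  16  s[17:],s[6:]  2  'ca'
  17  s[6:],s[3:]  1  'c'
  18  s[3:],s[2:]  1  'c'
  19  s[2:],s[12:]  1  'c'
  20  s[12:],s[25:]  0  ''
  21  s[25:],s[10:]  1  'd'
  22  s[10:],s[13:]  1  'd'
  23  s[13:],s[8:]  2  'db'
  24  s[8:],s[16:]  1  'd'
  25  s[16:],s[5:]  3  'dca'

n(n+1)/2 = 26·27/2 = 351
Σ LCP = 0 + 1 + 2 + 1 + 2 + 1 + 0 + 1 + 2 + 1 + 1 + 2 + 2 + 4 + 0 + 2 + 2 + 1 + 1 + 1 + 0 + 1 + 1 + 2 + 1 + 3 = 35
distinct = 351 − 35 = 316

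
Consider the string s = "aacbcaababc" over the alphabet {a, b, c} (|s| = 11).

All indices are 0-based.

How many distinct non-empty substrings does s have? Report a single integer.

55

rank | idx | suffix
   0 |   5 | aababc
   1 |   0 | aacbcaababc
   2 |   6 | ababc
   3 |   8 | abc
   4 |   1 | acbcaababc
   5 |   7 | babc
   6 |   9 | bc
   7 |   3 | bcaababc
   8 |  10 | c
   9 |   4 | caababc
  10 |   2 | cbcaababc

SA = [5, 0, 6, 8, 1, 7, 9, 3, 10, 4, 2]
[i] adj suffixes → lcp
  [1] 5/0 → 2 ('aa')
  [2] 0/6 → 1 ('a')
  [3] 6/8 → 2 ('ab')
  [4] 8/1 → 1 ('a')
  [5] 1/7 → 0 ('')
  [6] 7/9 → 1 ('b')
  [7] 9/3 → 2 ('bc')
  [8] 3/10 → 0 ('')
  [9] 10/4 → 1 ('c')
  [10] 4/2 → 1 ('c')

n(n+1)/2 = 11·12/2 = 66
Σ LCP = 0 + 2 + 1 + 2 + 1 + 0 + 1 + 2 + 0 + 1 + 1 = 11
distinct = 66 − 11 = 55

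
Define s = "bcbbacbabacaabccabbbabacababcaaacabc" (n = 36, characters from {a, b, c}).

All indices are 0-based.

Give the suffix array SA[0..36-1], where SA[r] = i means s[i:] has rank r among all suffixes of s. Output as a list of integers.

rank | idx | suffix
   0 |  29 | aaacabc
   1 |  11 | aabccabbbabacababcaaacabc
   2 |  30 | aacabc
   3 |  24 | ababcaaacabc
   4 |   7 | abacaabccabbbabacababcaaacabc
   5 |  20 | abacababcaaacabc
   6 |  16 | abbbabacababcaaacabc
   7 |  33 | abc
   8 |  26 | abcaaacabc
   9 |  12 | abccabbbabacababcaaacabc
  10 |   9 | acaabccabbbabacababcaaacabc
  11 |  22 | acababcaaacabc
  12 |  31 | acabc
  13 |   4 | acbabacaabccabbbabacababcaaacabc
  14 |   6 | babacaabccabbbabacababcaaacabc
  15 |  19 | babacababcaaacabc
  16 |  25 | babcaaacabc
  17 |   8 | bacaabccabbbabacababcaaacabc
  18 |  21 | bacababcaaacabc
  19 |   3 | bacbabacaabccabbbabacababcaaacabc
  20 |  18 | bbabacababcaaacabc
  21 |   2 | bbacbabacaabccabbbabacababcaaacabc
  22 |  17 | bbbabacababcaaacabc
  23 |  34 | bc
  24 |  27 | bcaaacabc
  25 |   0 | bcbbacbabacaabccabbbabacababcaaacabc
  26 |  13 | bccabbbabacababcaaacabc
  27 |  35 | c
  28 |  28 | caaacabc
  29 |  10 | caabccabbbabacababcaaacabc
  30 |  23 | cababcaaacabc
  31 |  15 | cabbbabacababcaaacabc
  32 |  32 | cabc
  33 |   5 | cbabacaabccabbbabacababcaaacabc
  34 |   1 | cbbacbabacaabccabbbabacababcaaacabc
  35 |  14 | ccabbbabacababcaaacabc

[29, 11, 30, 24, 7, 20, 16, 33, 26, 12, 9, 22, 31, 4, 6, 19, 25, 8, 21, 3, 18, 2, 17, 34, 27, 0, 13, 35, 28, 10, 23, 15, 32, 5, 1, 14]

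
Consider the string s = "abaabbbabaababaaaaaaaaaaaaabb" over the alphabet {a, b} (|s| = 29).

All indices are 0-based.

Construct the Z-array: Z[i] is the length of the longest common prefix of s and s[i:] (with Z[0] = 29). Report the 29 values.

Z[0]=29
i=1: fresh scan; Z[1]=0
i=2: fresh scan; Z[2]=1 grow→box=[2,3)
i=3: fresh scan; Z[3]=2 grow→box=[3,5)
i=4: min(r-i=1, Z[1]=0)=0; Z[4]=0
i=5: fresh scan; Z[5]=0
i=6: fresh scan; Z[6]=0
i=7: fresh scan; Z[7]=5 grow→box=[7,12)
i=8: min(r-i=4, Z[1]=0)=0; Z[8]=0
i=9: min(r-i=3, Z[2]=1)=1; Z[9]=1
i=10: min(r-i=2, Z[3]=2)=2; Z[10]=3 grow→box=[10,13)
i=11: min(r-i=2, Z[1]=0)=0; Z[11]=0
i=12: min(r-i=1, Z[2]=1)=1; Z[12]=4 grow→box=[12,16)
i=13: min(r-i=3, Z[1]=0)=0; Z[13]=0
i=14: min(r-i=2, Z[2]=1)=1; Z[14]=1
i=15: min(r-i=1, Z[3]=2)=1; Z[15]=1
i=16: fresh scan; Z[16]=1 grow→box=[16,17)
i=17: fresh scan; Z[17]=1 grow→box=[17,18)
i=18: fresh scan; Z[18]=1 grow→box=[18,19)
i=19: fresh scan; Z[19]=1 grow→box=[19,20)
i=20: fresh scan; Z[20]=1 grow→box=[20,21)
i=21: fresh scan; Z[21]=1 grow→box=[21,22)
i=22: fresh scan; Z[22]=1 grow→box=[22,23)
i=23: fresh scan; Z[23]=1 grow→box=[23,24)
i=24: fresh scan; Z[24]=1 grow→box=[24,25)
i=25: fresh scan; Z[25]=1 grow→box=[25,26)
i=26: fresh scan; Z[26]=2 grow→box=[26,28)
i=27: min(r-i=1, Z[1]=0)=0; Z[27]=0
i=28: fresh scan; Z[28]=0

[29, 0, 1, 2, 0, 0, 0, 5, 0, 1, 3, 0, 4, 0, 1, 1, 1, 1, 1, 1, 1, 1, 1, 1, 1, 1, 2, 0, 0]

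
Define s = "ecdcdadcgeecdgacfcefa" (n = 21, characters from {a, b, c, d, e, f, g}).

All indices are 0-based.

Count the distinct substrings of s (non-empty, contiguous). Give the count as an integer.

211

sorted suffixes:
  #0 SA[0]=20  'a'
  #1 SA[1]=14  'acfcefa'
  #2 SA[2]=5  'adcgeecdgacfcefa'
  #3 SA[3]=3  'cdadcgeecdgacfcefa'
  #4 SA[4]=1  'cdcdadcgeecdgacfcefa'
  #5 SA[5]=11  'cdgacfcefa'
  #6 SA[6]=17  'cefa'
  #7 SA[7]=15  'cfcefa'
  #8 SA[8]=7  'cgeecdgacfcefa'
  #9 SA[9]=4  'dadcgeecdgacfcefa'
  #10 SA[10]=2  'dcdadcgeecdgacfcefa'
  #11 SA[11]=6  'dcgeecdgacfcefa'
  #12 SA[12]=12  'dgacfcefa'
  #13 SA[13]=0  'ecdcdadcgeecdgacfcefa'
  #14 SA[14]=10  'ecdgacfcefa'
  #15 SA[15]=9  'eecdgacfcefa'
  #16 SA[16]=18  'efa'
  #17 SA[17]=19  'fa'
  #18 SA[18]=16  'fcefa'
  #19 SA[19]=13  'gacfcefa'
  #20 SA[20]=8  'geecdgacfcefa'

SA = [20, 14, 5, 3, 1, 11, 17, 15, 7, 4, 2, 6, 12, 0, 10, 9, 18, 19, 16, 13, 8]
[i] adj suffixes → lcp
  [1] 20/14 → 1 ('a')
  [2] 14/5 → 1 ('a')
  [3] 5/3 → 0 ('')
  [4] 3/1 → 2 ('cd')
  [5] 1/11 → 2 ('cd')
  [6] 11/17 → 1 ('c')
  [7] 17/15 → 1 ('c')
  [8] 15/7 → 1 ('c')
  [9] 7/4 → 0 ('')
  [10] 4/2 → 1 ('d')
  [11] 2/6 → 2 ('dc')
  [12] 6/12 → 1 ('d')
  [13] 12/0 → 0 ('')
  [14] 0/10 → 3 ('ecd')
  [15] 10/9 → 1 ('e')
  [16] 9/18 → 1 ('e')
  [17] 18/19 → 0 ('')
  [18] 19/16 → 1 ('f')
  [19] 16/13 → 0 ('')
  [20] 13/8 → 1 ('g')

n(n+1)/2 = 21·22/2 = 231
Σ LCP = 0 + 1 + 1 + 0 + 2 + 2 + 1 + 1 + 1 + 0 + 1 + 2 + 1 + 0 + 3 + 1 + 1 + 0 + 1 + 0 + 1 = 20
distinct = 231 − 20 = 211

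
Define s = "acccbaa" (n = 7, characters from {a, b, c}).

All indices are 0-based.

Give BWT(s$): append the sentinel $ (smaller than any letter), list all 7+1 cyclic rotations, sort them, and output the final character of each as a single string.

rank  rotation  last
    0  $acccbaa  a
    1  a$acccba  a
    2  aa$acccb  b
    3  acccbaa$  $
    4  baa$accc  c
    5  cbaa$acc  c
    6  ccbaa$ac  c
    7  cccbaa$a  a

aab$ccca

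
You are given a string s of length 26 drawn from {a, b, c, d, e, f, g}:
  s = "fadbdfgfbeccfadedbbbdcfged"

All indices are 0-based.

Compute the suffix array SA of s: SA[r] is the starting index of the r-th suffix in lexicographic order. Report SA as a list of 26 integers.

sorted suffixes:
  #0 SA[0]=1  'adbdfgfbeccfadedbbbdcfged'
  #1 SA[1]=13  'adedbbbdcfged'
  #2 SA[2]=17  'bbbdcfged'
  #3 SA[3]=18  'bbdcfged'
  #4 SA[4]=19  'bdcfged'
  #5 SA[5]=3  'bdfgfbeccfadedbbbdcfged'
  #6 SA[6]=8  'beccfadedbbbdcfged'
  #7 SA[7]=10  'ccfadedbbbdcfged'
  #8 SA[8]=11  'cfadedbbbdcfged'
  #9 SA[9]=21  'cfged'
  #10 SA[10]=25  'd'
  #11 SA[11]=16  'dbbbdcfged'
  #12 SA[12]=2  'dbdfgfbeccfadedbbbdcfged'
  #13 SA[13]=20  'dcfged'
  #14 SA[14]=14  'dedbbbdcfged'
  #15 SA[15]=4  'dfgfbeccfadedbbbdcfged'
  #16 SA[16]=9  'eccfadedbbbdcfged'
  #17 SA[17]=24  'ed'
  #18 SA[18]=15  'edbbbdcfged'
  #19 SA[19]=0  'fadbdfgfbeccfadedbbbdcfged'
  #20 SA[20]=12  'fadedbbbdcfged'
  #21 SA[21]=7  'fbeccfadedbbbdcfged'
  #22 SA[22]=22  'fged'
  #23 SA[23]=5  'fgfbeccfadedbbbdcfged'
  #24 SA[24]=23  'ged'
  #25 SA[25]=6  'gfbeccfadedbbbdcfged'

[1, 13, 17, 18, 19, 3, 8, 10, 11, 21, 25, 16, 2, 20, 14, 4, 9, 24, 15, 0, 12, 7, 22, 5, 23, 6]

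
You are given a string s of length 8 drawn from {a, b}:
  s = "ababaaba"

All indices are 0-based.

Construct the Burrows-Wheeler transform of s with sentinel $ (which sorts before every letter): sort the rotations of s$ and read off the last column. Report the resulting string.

rank  rotation   last
    0  $ababaaba  a
    1  a$ababaab  b
    2  aaba$abab  b
    3  aba$ababa  a
    4  abaaba$ab  b
    5  ababaaba$  $
    6  ba$ababaa  a
    7  baaba$aba  a
    8  babaaba$a  a

abbab$aaa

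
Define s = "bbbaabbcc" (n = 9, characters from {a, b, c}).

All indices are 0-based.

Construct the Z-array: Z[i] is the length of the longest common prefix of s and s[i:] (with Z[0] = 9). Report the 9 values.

Z[0]=9
i=1: fresh scan; Z[1]=2 grow→box=[1,3)
i=2: min(r-i=1, Z[1]=2)=1; Z[2]=1
i=3: fresh scan; Z[3]=0
i=4: fresh scan; Z[4]=0
i=5: fresh scan; Z[5]=2 grow→box=[5,7)
i=6: min(r-i=1, Z[1]=2)=1; Z[6]=1
i=7: fresh scan; Z[7]=0
i=8: fresh scan; Z[8]=0

[9, 2, 1, 0, 0, 2, 1, 0, 0]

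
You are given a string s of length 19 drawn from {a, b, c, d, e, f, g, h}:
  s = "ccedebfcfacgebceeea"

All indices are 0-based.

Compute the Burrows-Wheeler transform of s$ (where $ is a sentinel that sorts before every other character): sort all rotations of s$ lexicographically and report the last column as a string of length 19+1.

rank  rotation              last
    0  $ccedebfcfacgebceeea  a
    1  a$ccedebfcfacgebceee  e
    2  acgebceeea$ccedebfcf  f
    3  bceeea$ccedebfcfacge  e
    4  bfcfacgebceeea$ccede  e
    5  ccedebfcfacgebceeea$  $
    6  cedebfcfacgebceeea$c  c
    7  ceeea$ccedebfcfacgeb  b
    8  cfacgebceeea$ccedebf  f
    9  cgebceeea$ccedebfcfa  a
   10  debfcfacgebceeea$cce  e
   11  ea$ccedebfcfacgebcee  e
   12  ebceeea$ccedebfcfacg  g
   13  ebfcfacgebceeea$cced  d
   14  edebfcfacgebceeea$cc  c
   15  eea$ccedebfcfacgebce  e
   16  eeea$ccedebfcfacgebc  c
   17  facgebceeea$ccedebfc  c
   18  fcfacgebceeea$ccedeb  b
   19  gebceeea$ccedebfcfac  c

aefee$cbfaeegdceccbc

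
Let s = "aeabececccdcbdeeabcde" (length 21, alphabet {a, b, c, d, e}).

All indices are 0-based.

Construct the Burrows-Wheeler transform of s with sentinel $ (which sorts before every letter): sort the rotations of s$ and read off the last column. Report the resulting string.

eee$acadeccbeccbdeacbd

rank  rotation                last
    0  $aeabececccdcbdeeabcde  e
    1  abcde$aeabececccdcbdee  e
    2  abececccdcbdeeabcde$ae  e
    3  aeabececccdcbdeeabcde$  $
    4  bcde$aeabececccdcbdeea  a
    5  bdeeabcde$aeabececccdc  c
    6  bececccdcbdeeabcde$aea  a
    7  cbdeeabcde$aeabececccd  d
    8  cccdcbdeeabcde$aeabece  e
    9  ccdcbdeeabcde$aeabecec  c
   10  cdcbdeeabcde$aeabececc  c
   11  cde$aeabececccdcbdeeab  b
   12  cecccdcbdeeabcde$aeabe  e
   13  dcbdeeabcde$aeabececcc  c
   14  de$aeabececccdcbdeeabc  c
   15  deeabcde$aeabececccdcb  b
   16  e$aeabececccdcbdeeabcd  d
   17  eabcde$aeabececccdcbde  e
   18  eabececccdcbdeeabcde$a  a
   19  ecccdcbdeeabcde$aeabec  c
   20  ececccdcbdeeabcde$aeab  b
   21  eeabcde$aeabececccdcbd  d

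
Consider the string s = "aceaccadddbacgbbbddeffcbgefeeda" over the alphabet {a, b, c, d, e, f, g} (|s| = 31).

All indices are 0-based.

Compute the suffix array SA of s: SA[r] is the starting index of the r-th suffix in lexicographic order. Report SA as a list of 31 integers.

[30, 3, 0, 11, 6, 10, 14, 15, 16, 23, 5, 22, 4, 1, 12, 29, 9, 8, 7, 17, 18, 2, 28, 27, 25, 19, 21, 26, 20, 13, 24]

sorted suffixes:
  #0 SA[0]=30  'a'
  #1 SA[1]=3  'accadddbacgbbbddeffcbgefeeda'
  #2 SA[2]=0  'aceaccadddbacgbbbddeffcbgefeeda'
  #3 SA[3]=11  'acgbbbddeffcbgefeeda'
  #4 SA[4]=6  'adddbacgbbbddeffcbgefeeda'
  #5 SA[5]=10  'bacgbbbddeffcbgefeeda'
  #6 SA[6]=14  'bbbddeffcbgefeeda'
  #7 SA[7]=15  'bbddeffcbgefeeda'
  #8 SA[8]=16  'bddeffcbgefeeda'
  #9 SA[9]=23  'bgefeeda'
  #10 SA[10]=5  'cadddbacgbbbddeffcbgefeeda'
  #11 SA[11]=22  'cbgefeeda'
  #12 SA[12]=4  'ccadddbacgbbbddeffcbgefeeda'
  #13 SA[13]=1  'ceaccadddbacgbbbddeffcbgefeeda'
  #14 SA[14]=12  'cgbbbddeffcbgefeeda'
  #15 SA[15]=29  'da'
  #16 SA[16]=9  'dbacgbbbddeffcbgefeeda'
  #17 SA[17]=8  'ddbacgbbbddeffcbgefeeda'
  #18 SA[18]=7  'dddbacgbbbddeffcbgefeeda'
  #19 SA[19]=17  'ddeffcbgefeeda'
  #20 SA[20]=18  'deffcbgefeeda'
  #21 SA[21]=2  'eaccadddbacgbbbddeffcbgefeeda'
  #22 SA[22]=28  'eda'
  #23 SA[23]=27  'eeda'
  #24 SA[24]=25  'efeeda'
  #25 SA[25]=19  'effcbgefeeda'
  #26 SA[26]=21  'fcbgefeeda'
  #27 SA[27]=26  'feeda'
  #28 SA[28]=20  'ffcbgefeeda'
  #29 SA[29]=13  'gbbbddeffcbgefeeda'
  #30 SA[30]=24  'gefeeda'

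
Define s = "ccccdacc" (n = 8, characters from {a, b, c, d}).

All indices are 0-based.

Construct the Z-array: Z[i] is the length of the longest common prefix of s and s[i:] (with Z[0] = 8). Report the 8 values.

[8, 3, 2, 1, 0, 0, 2, 1]

Z[0]=8
i=1: fresh scan; Z[1]=3 extend→box=[1,4)
i=2: min(r-i=2, Z[1]=3)=2; Z[2]=2
i=3: min(r-i=1, Z[2]=2)=1; Z[3]=1
i=4: fresh scan; Z[4]=0
i=5: fresh scan; Z[5]=0
i=6: fresh scan; Z[6]=2 extend→box=[6,8)
i=7: min(r-i=1, Z[1]=3)=1; Z[7]=1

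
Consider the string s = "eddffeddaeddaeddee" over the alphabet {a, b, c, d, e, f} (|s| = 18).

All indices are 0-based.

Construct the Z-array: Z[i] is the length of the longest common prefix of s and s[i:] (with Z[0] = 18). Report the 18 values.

[18, 0, 0, 0, 0, 3, 0, 0, 0, 3, 0, 0, 0, 3, 0, 0, 1, 1]

Z[0]=18
i=1: fresh scan; Z[1]=0
i=2: fresh scan; Z[2]=0
i=3: fresh scan; Z[3]=0
i=4: fresh scan; Z[4]=0
i=5: fresh scan; Z[5]=3 extend→box=[5,8)
i=6: min(r-i=2, Z[1]=0)=0; Z[6]=0
i=7: min(r-i=1, Z[2]=0)=0; Z[7]=0
i=8: fresh scan; Z[8]=0
i=9: fresh scan; Z[9]=3 extend→box=[9,12)
i=10: min(r-i=2, Z[1]=0)=0; Z[10]=0
i=11: min(r-i=1, Z[2]=0)=0; Z[11]=0
i=12: fresh scan; Z[12]=0
i=13: fresh scan; Z[13]=3 extend→box=[13,16)
i=14: min(r-i=2, Z[1]=0)=0; Z[14]=0
i=15: min(r-i=1, Z[2]=0)=0; Z[15]=0
i=16: fresh scan; Z[16]=1 extend→box=[16,17)
i=17: fresh scan; Z[17]=1 extend→box=[17,18)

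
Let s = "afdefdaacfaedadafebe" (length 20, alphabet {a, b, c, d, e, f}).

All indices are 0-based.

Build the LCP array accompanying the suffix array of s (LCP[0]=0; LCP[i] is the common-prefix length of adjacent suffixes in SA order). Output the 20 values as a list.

sorted suffixes:
  #0 SA[0]=6  'aacfaedadafebe'
  #1 SA[1]=7  'acfaedadafebe'
  #2 SA[2]=13  'adafebe'
  #3 SA[3]=10  'aedadafebe'
  #4 SA[4]=0  'afdefdaacfaedadafebe'
  #5 SA[5]=15  'afebe'
  #6 SA[6]=18  'be'
  #7 SA[7]=8  'cfaedadafebe'
  #8 SA[8]=5  'daacfaedadafebe'
  #9 SA[9]=12  'dadafebe'
  #10 SA[10]=14  'dafebe'
  #11 SA[11]=2  'defdaacfaedadafebe'
  #12 SA[12]=19  'e'
  #13 SA[13]=17  'ebe'
  #14 SA[14]=11  'edadafebe'
  #15 SA[15]=3  'efdaacfaedadafebe'
  #16 SA[16]=9  'faedadafebe'
  #17 SA[17]=4  'fdaacfaedadafebe'
  #18 SA[18]=1  'fdefdaacfaedadafebe'
  #19 SA[19]=16  'febe'

SA = [6, 7, 13, 10, 0, 15, 18, 8, 5, 12, 14, 2, 19, 17, 11, 3, 9, 4, 1, 16]
[i] adj suffixes → lcp
  [1] 6/7 → 1 ('a')
  [2] 7/13 → 1 ('a')
  [3] 13/10 → 1 ('a')
  [4] 10/0 → 1 ('a')
  [5] 0/15 → 2 ('af')
  [6] 15/18 → 0 ('')
  [7] 18/8 → 0 ('')
  [8] 8/5 → 0 ('')
  [9] 5/12 → 2 ('da')
  [10] 12/14 → 2 ('da')
  [11] 14/2 → 1 ('d')
  [12] 2/19 → 0 ('')
  [13] 19/17 → 1 ('e')
  [14] 17/11 → 1 ('e')
  [15] 11/3 → 1 ('e')
  [16] 3/9 → 0 ('')
  [17] 9/4 → 1 ('f')
  [18] 4/1 → 2 ('fd')
  [19] 1/16 → 1 ('f')

[0, 1, 1, 1, 1, 2, 0, 0, 0, 2, 2, 1, 0, 1, 1, 1, 0, 1, 2, 1]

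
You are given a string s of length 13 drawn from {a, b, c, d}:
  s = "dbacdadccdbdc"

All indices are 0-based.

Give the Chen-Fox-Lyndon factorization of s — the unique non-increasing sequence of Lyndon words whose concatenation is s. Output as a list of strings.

emit factor 1: 'd' (i=0, period=1)
emit factor 2: 'b' (i=1, period=1)
emit factor 3: 'acdadccdbdc' (i=2, period=11)

["d", "b", "acdadccdbdc"]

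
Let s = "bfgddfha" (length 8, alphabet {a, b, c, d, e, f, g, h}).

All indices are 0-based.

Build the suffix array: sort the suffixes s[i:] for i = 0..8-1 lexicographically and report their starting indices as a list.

rank→(start, suffix):
  0 → (7, 'a')
  1 → (0, 'bfgddfha')
  2 → (3, 'ddfha')
  3 → (4, 'dfha')
  4 → (1, 'fgddfha')
  5 → (5, 'fha')
  6 → (2, 'gddfha')
  7 → (6, 'ha')

[7, 0, 3, 4, 1, 5, 2, 6]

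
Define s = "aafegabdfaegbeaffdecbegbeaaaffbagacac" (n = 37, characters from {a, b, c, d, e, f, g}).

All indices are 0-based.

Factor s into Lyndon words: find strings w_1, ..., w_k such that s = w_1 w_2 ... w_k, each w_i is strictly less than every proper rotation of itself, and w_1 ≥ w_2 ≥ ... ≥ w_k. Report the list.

["aafegabdfaegbeaffdecbegbe", "aaaffbagacac"]

emit factor 1: 'aafegabdfaegbeaffdecbegbe' (i=0, period=25)
emit factor 2: 'aaaffbagacac' (i=25, period=12)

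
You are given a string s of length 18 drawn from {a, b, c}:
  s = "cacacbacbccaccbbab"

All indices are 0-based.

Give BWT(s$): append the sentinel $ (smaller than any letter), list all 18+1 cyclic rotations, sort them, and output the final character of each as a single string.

bbccbcabccc$acacaba

rank  rotation             last
    0  $cacacbacbccaccbbab  b
    1  ab$cacacbacbccaccbb  b
    2  acacbacbccaccbbab$c  c
    3  acbacbccaccbbab$cac  c
    4  acbccaccbbab$cacacb  b
    5  accbbab$cacacbacbcc  c
    6  b$cacacbacbccaccbba  a
    7  bab$cacacbacbccaccb  b
    8  bacbccaccbbab$cacac  c
    9  bbab$cacacbacbccacc  c
   10  bccaccbbab$cacacbac  c
   11  cacacbacbccaccbbab$  $
   12  cacbacbccaccbbab$ca  a
   13  caccbbab$cacacbacbc  c
   14  cbacbccaccbbab$caca  a
   15  cbbab$cacacbacbccac  c
   16  cbccaccbbab$cacacba  a
   17  ccaccbbab$cacacbacb  b
   18  ccbbab$cacacbacbcca  a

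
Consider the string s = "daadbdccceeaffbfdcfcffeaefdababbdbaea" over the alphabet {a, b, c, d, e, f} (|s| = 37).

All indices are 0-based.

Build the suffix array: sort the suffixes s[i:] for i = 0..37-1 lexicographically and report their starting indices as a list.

[36, 1, 27, 29, 2, 34, 23, 11, 28, 33, 30, 31, 4, 14, 6, 7, 8, 17, 19, 0, 26, 32, 3, 5, 16, 35, 22, 10, 9, 24, 13, 18, 25, 15, 21, 12, 20]

rank | idx | suffix
   0 |  36 | a
   1 |   1 | aadbdccceeaffbfdcfcffeaefdababbdbaea
   2 |  27 | ababbdbaea
   3 |  29 | abbdbaea
   4 |   2 | adbdccceeaffbfdcfcffeaefdababbdbaea
   5 |  34 | aea
   6 |  23 | aefdababbdbaea
   7 |  11 | affbfdcfcffeaefdababbdbaea
   8 |  28 | babbdbaea
   9 |  33 | baea
  10 |  30 | bbdbaea
  11 |  31 | bdbaea
  12 |   4 | bdccceeaffbfdcfcffeaefdababbdbaea
  13 |  14 | bfdcfcffeaefdababbdbaea
  14 |   6 | ccceeaffbfdcfcffeaefdababbdbaea
  15 |   7 | cceeaffbfdcfcffeaefdababbdbaea
  16 |   8 | ceeaffbfdcfcffeaefdababbdbaea
  17 |  17 | cfcffeaefdababbdbaea
  18 |  19 | cffeaefdababbdbaea
  19 |   0 | daadbdccceeaffbfdcfcffeaefdababbdbaea
  20 |  26 | dababbdbaea
  21 |  32 | dbaea
  22 |   3 | dbdccceeaffbfdcfcffeaefdababbdbaea
  23 |   5 | dccceeaffbfdcfcffeaefdababbdbaea
  24 |  16 | dcfcffeaefdababbdbaea
  25 |  35 | ea
  26 |  22 | eaefdababbdbaea
  27 |  10 | eaffbfdcfcffeaefdababbdbaea
  28 |   9 | eeaffbfdcfcffeaefdababbdbaea
  29 |  24 | efdababbdbaea
  30 |  13 | fbfdcfcffeaefdababbdbaea
  31 |  18 | fcffeaefdababbdbaea
  32 |  25 | fdababbdbaea
  33 |  15 | fdcfcffeaefdababbdbaea
  34 |  21 | feaefdababbdbaea
  35 |  12 | ffbfdcfcffeaefdababbdbaea
  36 |  20 | ffeaefdababbdbaea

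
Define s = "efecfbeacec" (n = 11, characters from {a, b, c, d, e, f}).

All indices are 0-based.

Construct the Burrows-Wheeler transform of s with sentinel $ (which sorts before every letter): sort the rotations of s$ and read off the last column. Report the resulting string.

cefeaebcf$ce

rank  rotation      last
    0  $efecfbeacec  c
    1  acec$efecfbe  e
    2  beacec$efecf  f
    3  c$efecfbeace  e
    4  cec$efecfbea  a
    5  cfbeacec$efe  e
    6  eacec$efecfb  b
    7  ec$efecfbeac  c
    8  ecfbeacec$ef  f
    9  efecfbeacec$  $
   10  fbeacec$efec  c
   11  fecfbeacec$e  e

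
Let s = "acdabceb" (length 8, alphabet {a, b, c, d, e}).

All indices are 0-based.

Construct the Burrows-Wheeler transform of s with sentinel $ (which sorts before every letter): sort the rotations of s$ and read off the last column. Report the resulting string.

rank  rotation   last
    0  $acdabceb  b
    1  abceb$acd  d
    2  acdabceb$  $
    3  b$acdabce  e
    4  bceb$acda  a
    5  cdabceb$a  a
    6  ceb$acdab  b
    7  dabceb$ac  c
    8  eb$acdabc  c

bd$eaabcc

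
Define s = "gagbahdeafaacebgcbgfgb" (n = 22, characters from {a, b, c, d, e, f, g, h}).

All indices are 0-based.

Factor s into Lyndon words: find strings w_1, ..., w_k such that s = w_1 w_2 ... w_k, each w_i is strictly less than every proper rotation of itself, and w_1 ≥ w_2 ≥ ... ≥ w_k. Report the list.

["g", "agbahde", "af", "aacebgcbgfgb"]

emit factor 1: 'g' (i=0, period=1)
emit factor 2: 'agbahde' (i=1, period=7)
emit factor 3: 'af' (i=8, period=2)
emit factor 4: 'aacebgcbgfgb' (i=10, period=12)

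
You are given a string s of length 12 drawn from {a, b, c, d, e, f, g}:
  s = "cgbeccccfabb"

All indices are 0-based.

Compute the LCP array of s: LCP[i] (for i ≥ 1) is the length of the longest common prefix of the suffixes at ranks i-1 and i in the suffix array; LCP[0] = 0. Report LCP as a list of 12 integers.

rank | idx | suffix
   0 |   9 | abb
   1 |  11 | b
   2 |  10 | bb
   3 |   2 | beccccfabb
   4 |   4 | ccccfabb
   5 |   5 | cccfabb
   6 |   6 | ccfabb
   7 |   7 | cfabb
   8 |   0 | cgbeccccfabb
   9 |   3 | eccccfabb
  10 |   8 | fabb
  11 |   1 | gbeccccfabb

SA = [9, 11, 10, 2, 4, 5, 6, 7, 0, 3, 8, 1]
rank  pair      lcp
   1  s[9:],s[11:]  0  ''
   2  s[11:],s[10:]  1  'b'
   3  s[10:],s[2:]  1  'b'
   4  s[2:],s[4:]  0  ''
   5  s[4:],s[5:]  3  'ccc'
   6  s[5:],s[6:]  2  'cc'
   7  s[6:],s[7:]  1  'c'
   8  s[7:],s[0:]  1  'c'
   9  s[0:],s[3:]  0  ''
  10  s[3:],s[8:]  0  ''
  11  s[8:],s[1:]  0  ''

[0, 0, 1, 1, 0, 3, 2, 1, 1, 0, 0, 0]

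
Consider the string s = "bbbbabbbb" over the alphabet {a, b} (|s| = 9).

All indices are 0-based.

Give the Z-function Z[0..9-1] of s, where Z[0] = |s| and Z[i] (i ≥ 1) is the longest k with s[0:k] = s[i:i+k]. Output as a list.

[9, 3, 2, 1, 0, 4, 3, 2, 1]

Z[0]=9
i=1: i≥r, start 0; Z[1]=3 extend→box=[1,4)
i=2: min(r-i=2, Z[1]=3)=2; Z[2]=2
i=3: min(r-i=1, Z[2]=2)=1; Z[3]=1
i=4: i≥r, start 0; Z[4]=0
i=5: i≥r, start 0; Z[5]=4 extend→box=[5,9)
i=6: min(r-i=3, Z[1]=3)=3; Z[6]=3
i=7: min(r-i=2, Z[2]=2)=2; Z[7]=2
i=8: min(r-i=1, Z[3]=1)=1; Z[8]=1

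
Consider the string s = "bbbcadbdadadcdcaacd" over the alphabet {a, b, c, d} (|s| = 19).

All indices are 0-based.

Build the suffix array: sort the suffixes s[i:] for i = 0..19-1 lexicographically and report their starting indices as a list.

rank→(start, suffix):
  0 → (15, 'aacd')
  1 → (16, 'acd')
  2 → (8, 'adadcdcaacd')
  3 → (4, 'adbdadadcdcaacd')
  4 → (10, 'adcdcaacd')
  5 → (0, 'bbbcadbdadadcdcaacd')
  6 → (1, 'bbcadbdadadcdcaacd')
  7 → (2, 'bcadbdadadcdcaacd')
  8 → (6, 'bdadadcdcaacd')
  9 → (14, 'caacd')
  10 → (3, 'cadbdadadcdcaacd')
  11 → (17, 'cd')
  12 → (12, 'cdcaacd')
  13 → (18, 'd')
  14 → (7, 'dadadcdcaacd')
  15 → (9, 'dadcdcaacd')
  16 → (5, 'dbdadadcdcaacd')
  17 → (13, 'dcaacd')
  18 → (11, 'dcdcaacd')

[15, 16, 8, 4, 10, 0, 1, 2, 6, 14, 3, 17, 12, 18, 7, 9, 5, 13, 11]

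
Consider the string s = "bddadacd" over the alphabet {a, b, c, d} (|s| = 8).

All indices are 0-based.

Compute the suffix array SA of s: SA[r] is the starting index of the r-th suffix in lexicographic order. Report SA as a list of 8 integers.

[5, 3, 0, 6, 7, 4, 2, 1]

rank→(start, suffix):
  0 → (5, 'acd')
  1 → (3, 'adacd')
  2 → (0, 'bddadacd')
  3 → (6, 'cd')
  4 → (7, 'd')
  5 → (4, 'dacd')
  6 → (2, 'dadacd')
  7 → (1, 'ddadacd')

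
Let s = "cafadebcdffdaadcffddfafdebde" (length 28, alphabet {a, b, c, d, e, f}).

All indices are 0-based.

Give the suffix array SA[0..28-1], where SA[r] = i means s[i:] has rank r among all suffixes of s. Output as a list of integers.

[12, 13, 3, 1, 21, 6, 25, 0, 7, 15, 11, 14, 18, 26, 4, 23, 19, 8, 27, 5, 24, 2, 20, 10, 17, 22, 9, 16]

sorted suffixes:
  #0 SA[0]=12  'aadcffddfafdebde'
  #1 SA[1]=13  'adcffddfafdebde'
  #2 SA[2]=3  'adebcdffdaadcffddfafdebde'
  #3 SA[3]=1  'afadebcdffdaadcffddfafdebde'
  #4 SA[4]=21  'afdebde'
  #5 SA[5]=6  'bcdffdaadcffddfafdebde'
  #6 SA[6]=25  'bde'
  #7 SA[7]=0  'cafadebcdffdaadcffddfafdebde'
  #8 SA[8]=7  'cdffdaadcffddfafdebde'
  #9 SA[9]=15  'cffddfafdebde'
  #10 SA[10]=11  'daadcffddfafdebde'
  #11 SA[11]=14  'dcffddfafdebde'
  #12 SA[12]=18  'ddfafdebde'
  #13 SA[13]=26  'de'
  #14 SA[14]=4  'debcdffdaadcffddfafdebde'
  #15 SA[15]=23  'debde'
  #16 SA[16]=19  'dfafdebde'
  #17 SA[17]=8  'dffdaadcffddfafdebde'
  #18 SA[18]=27  'e'
  #19 SA[19]=5  'ebcdffdaadcffddfafdebde'
  #20 SA[20]=24  'ebde'
  #21 SA[21]=2  'fadebcdffdaadcffddfafdebde'
  #22 SA[22]=20  'fafdebde'
  #23 SA[23]=10  'fdaadcffddfafdebde'
  #24 SA[24]=17  'fddfafdebde'
  #25 SA[25]=22  'fdebde'
  #26 SA[26]=9  'ffdaadcffddfafdebde'
  #27 SA[27]=16  'ffddfafdebde'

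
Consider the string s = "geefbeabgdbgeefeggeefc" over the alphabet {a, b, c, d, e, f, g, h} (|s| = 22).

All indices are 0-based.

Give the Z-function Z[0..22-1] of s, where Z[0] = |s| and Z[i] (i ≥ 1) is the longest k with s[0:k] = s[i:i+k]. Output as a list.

Z[0]=22
i=1: fresh scan; Z[1]=0
i=2: fresh scan; Z[2]=0
i=3: fresh scan; Z[3]=0
i=4: fresh scan; Z[4]=0
i=5: fresh scan; Z[5]=0
i=6: fresh scan; Z[6]=0
i=7: fresh scan; Z[7]=0
i=8: fresh scan; Z[8]=1 scan→box=[8,9)
i=9: fresh scan; Z[9]=0
i=10: fresh scan; Z[10]=0
i=11: fresh scan; Z[11]=4 scan→box=[11,15)
i=12: min(r-i=3, Z[1]=0)=0; Z[12]=0
i=13: min(r-i=2, Z[2]=0)=0; Z[13]=0
i=14: min(r-i=1, Z[3]=0)=0; Z[14]=0
i=15: fresh scan; Z[15]=0
i=16: fresh scan; Z[16]=1 scan→box=[16,17)
i=17: fresh scan; Z[17]=4 scan→box=[17,21)
i=18: min(r-i=3, Z[1]=0)=0; Z[18]=0
i=19: min(r-i=2, Z[2]=0)=0; Z[19]=0
i=20: min(r-i=1, Z[3]=0)=0; Z[20]=0
i=21: fresh scan; Z[21]=0

[22, 0, 0, 0, 0, 0, 0, 0, 1, 0, 0, 4, 0, 0, 0, 0, 1, 4, 0, 0, 0, 0]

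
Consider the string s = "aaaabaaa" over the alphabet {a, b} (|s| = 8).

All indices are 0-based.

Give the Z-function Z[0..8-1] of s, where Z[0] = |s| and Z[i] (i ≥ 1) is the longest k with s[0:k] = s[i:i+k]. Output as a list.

Z[0]=8
i=1: i≥r, start 0; Z[1]=3 extend→box=[1,4)
i=2: min(r-i=2, Z[1]=3)=2; Z[2]=2
i=3: min(r-i=1, Z[2]=2)=1; Z[3]=1
i=4: i≥r, start 0; Z[4]=0
i=5: i≥r, start 0; Z[5]=3 extend→box=[5,8)
i=6: min(r-i=2, Z[1]=3)=2; Z[6]=2
i=7: min(r-i=1, Z[2]=2)=1; Z[7]=1

[8, 3, 2, 1, 0, 3, 2, 1]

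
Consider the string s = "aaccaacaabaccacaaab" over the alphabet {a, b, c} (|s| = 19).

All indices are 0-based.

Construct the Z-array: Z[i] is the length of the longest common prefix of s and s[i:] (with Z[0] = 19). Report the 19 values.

[19, 1, 0, 0, 3, 1, 0, 2, 1, 0, 1, 0, 0, 1, 0, 2, 2, 1, 0]

Z[0]=19
i=1: i≥r, start 0; Z[1]=1 extend→box=[1,2)
i=2: i≥r, start 0; Z[2]=0
i=3: i≥r, start 0; Z[3]=0
i=4: i≥r, start 0; Z[4]=3 extend→box=[4,7)
i=5: min(r-i=2, Z[1]=1)=1; Z[5]=1
i=6: min(r-i=1, Z[2]=0)=0; Z[6]=0
i=7: i≥r, start 0; Z[7]=2 extend→box=[7,9)
i=8: min(r-i=1, Z[1]=1)=1; Z[8]=1
i=9: i≥r, start 0; Z[9]=0
i=10: i≥r, start 0; Z[10]=1 extend→box=[10,11)
i=11: i≥r, start 0; Z[11]=0
i=12: i≥r, start 0; Z[12]=0
i=13: i≥r, start 0; Z[13]=1 extend→box=[13,14)
i=14: i≥r, start 0; Z[14]=0
i=15: i≥r, start 0; Z[15]=2 extend→box=[15,17)
i=16: min(r-i=1, Z[1]=1)=1; Z[16]=2 extend→box=[16,18)
i=17: min(r-i=1, Z[1]=1)=1; Z[17]=1
i=18: i≥r, start 0; Z[18]=0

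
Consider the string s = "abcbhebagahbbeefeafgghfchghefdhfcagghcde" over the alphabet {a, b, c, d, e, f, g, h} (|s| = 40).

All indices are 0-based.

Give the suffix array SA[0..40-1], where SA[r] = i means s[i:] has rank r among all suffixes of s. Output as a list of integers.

[0, 17, 7, 33, 9, 6, 11, 1, 12, 3, 32, 2, 37, 23, 38, 29, 39, 16, 5, 13, 27, 14, 31, 22, 28, 15, 18, 8, 34, 19, 35, 25, 20, 10, 36, 4, 26, 30, 21, 24]

sorted suffixes:
  #0 SA[0]=0  'abcbhebagahbbeefeafgghfchghefdhfcagghcde'
  #1 SA[1]=17  'afgghfchghefdhfcagghcde'
  #2 SA[2]=7  'agahbbeefeafgghfchghefdhfcagghcde'
  #3 SA[3]=33  'agghcde'
  #4 SA[4]=9  'ahbbeefeafgghfchghefdhfcagghcde'
  #5 SA[5]=6  'bagahbbeefeafgghfchghefdhfcagghcde'
  #6 SA[6]=11  'bbeefeafgghfchghefdhfcagghcde'
  #7 SA[7]=1  'bcbhebagahbbeefeafgghfchghefdhfcagghcde'
  #8 SA[8]=12  'beefeafgghfchghefdhfcagghcde'
  #9 SA[9]=3  'bhebagahbbeefeafgghfchghefdhfcagghcde'
  #10 SA[10]=32  'cagghcde'
  #11 SA[11]=2  'cbhebagahbbeefeafgghfchghefdhfcagghcde'
  #12 SA[12]=37  'cde'
  #13 SA[13]=23  'chghefdhfcagghcde'
  #14 SA[14]=38  'de'
  #15 SA[15]=29  'dhfcagghcde'
  #16 SA[16]=39  'e'
  #17 SA[17]=16  'eafgghfchghefdhfcagghcde'
  #18 SA[18]=5  'ebagahbbeefeafgghfchghefdhfcagghcde'
  #19 SA[19]=13  'eefeafgghfchghefdhfcagghcde'
  #20 SA[20]=27  'efdhfcagghcde'
  #21 SA[21]=14  'efeafgghfchghefdhfcagghcde'
  #22 SA[22]=31  'fcagghcde'
  #23 SA[23]=22  'fchghefdhfcagghcde'
  #24 SA[24]=28  'fdhfcagghcde'
  #25 SA[25]=15  'feafgghfchghefdhfcagghcde'
  #26 SA[26]=18  'fgghfchghefdhfcagghcde'
  #27 SA[27]=8  'gahbbeefeafgghfchghefdhfcagghcde'
  #28 SA[28]=34  'gghcde'
  #29 SA[29]=19  'gghfchghefdhfcagghcde'
  #30 SA[30]=35  'ghcde'
  #31 SA[31]=25  'ghefdhfcagghcde'
  #32 SA[32]=20  'ghfchghefdhfcagghcde'
  #33 SA[33]=10  'hbbeefeafgghfchghefdhfcagghcde'
  #34 SA[34]=36  'hcde'
  #35 SA[35]=4  'hebagahbbeefeafgghfchghefdhfcagghcde'
  #36 SA[36]=26  'hefdhfcagghcde'
  #37 SA[37]=30  'hfcagghcde'
  #38 SA[38]=21  'hfchghefdhfcagghcde'
  #39 SA[39]=24  'hghefdhfcagghcde'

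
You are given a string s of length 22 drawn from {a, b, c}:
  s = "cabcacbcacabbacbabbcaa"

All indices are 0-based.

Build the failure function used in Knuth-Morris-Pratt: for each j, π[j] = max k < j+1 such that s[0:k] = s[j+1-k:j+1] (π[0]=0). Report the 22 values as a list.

π[0] = 0
j=1 s[j]='a': π[1]=0 (border '')
j=2 s[j]='b': π[2]=0 (border '')
j=3 s[j]='c': π[3]=1 (border 'c')
j=4 s[j]='a': π[4]=2 (border 'ca')
j=5 s[j]='c': k: 2→0; π[5]=1 (border 'c')
j=6 s[j]='b': k: 1→0; π[6]=0 (border '')
j=7 s[j]='c': π[7]=1 (border 'c')
j=8 s[j]='a': π[8]=2 (border 'ca')
j=9 s[j]='c': k: 2→0; π[9]=1 (border 'c')
j=10 s[j]='a': π[10]=2 (border 'ca')
j=11 s[j]='b': π[11]=3 (border 'cab')
j=12 s[j]='b': k: 3→0; π[12]=0 (border '')
j=13 s[j]='a': π[13]=0 (border '')
j=14 s[j]='c': π[14]=1 (border 'c')
j=15 s[j]='b': k: 1→0; π[15]=0 (border '')
j=16 s[j]='a': π[16]=0 (border '')
j=17 s[j]='b': π[17]=0 (border '')
j=18 s[j]='b': π[18]=0 (border '')
j=19 s[j]='c': π[19]=1 (border 'c')
j=20 s[j]='a': π[20]=2 (border 'ca')
j=21 s[j]='a': k: 2→0; π[21]=0 (border '')

[0, 0, 0, 1, 2, 1, 0, 1, 2, 1, 2, 3, 0, 0, 1, 0, 0, 0, 0, 1, 2, 0]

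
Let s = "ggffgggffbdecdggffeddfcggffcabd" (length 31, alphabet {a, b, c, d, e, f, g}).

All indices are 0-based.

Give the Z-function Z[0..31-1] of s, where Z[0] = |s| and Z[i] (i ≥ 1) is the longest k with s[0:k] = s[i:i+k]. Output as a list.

Z[0]=31
i=1: i≥r, start 0; Z[1]=1 grow→box=[1,2)
i=2: i≥r, start 0; Z[2]=0
i=3: i≥r, start 0; Z[3]=0
i=4: i≥r, start 0; Z[4]=2 grow→box=[4,6)
i=5: min(r-i=1, Z[1]=1)=1; Z[5]=4 grow→box=[5,9)
i=6: min(r-i=3, Z[1]=1)=1; Z[6]=1
i=7: min(r-i=2, Z[2]=0)=0; Z[7]=0
i=8: min(r-i=1, Z[3]=0)=0; Z[8]=0
i=9: i≥r, start 0; Z[9]=0
i=10: i≥r, start 0; Z[10]=0
i=11: i≥r, start 0; Z[11]=0
i=12: i≥r, start 0; Z[12]=0
i=13: i≥r, start 0; Z[13]=0
i=14: i≥r, start 0; Z[14]=4 grow→box=[14,18)
i=15: min(r-i=3, Z[1]=1)=1; Z[15]=1
i=16: min(r-i=2, Z[2]=0)=0; Z[16]=0
i=17: min(r-i=1, Z[3]=0)=0; Z[17]=0
i=18: i≥r, start 0; Z[18]=0
i=19: i≥r, start 0; Z[19]=0
i=20: i≥r, start 0; Z[20]=0
i=21: i≥r, start 0; Z[21]=0
i=22: i≥r, start 0; Z[22]=0
i=23: i≥r, start 0; Z[23]=4 grow→box=[23,27)
i=24: min(r-i=3, Z[1]=1)=1; Z[24]=1
i=25: min(r-i=2, Z[2]=0)=0; Z[25]=0
i=26: min(r-i=1, Z[3]=0)=0; Z[26]=0
i=27: i≥r, start 0; Z[27]=0
i=28: i≥r, start 0; Z[28]=0
i=29: i≥r, start 0; Z[29]=0
i=30: i≥r, start 0; Z[30]=0

[31, 1, 0, 0, 2, 4, 1, 0, 0, 0, 0, 0, 0, 0, 4, 1, 0, 0, 0, 0, 0, 0, 0, 4, 1, 0, 0, 0, 0, 0, 0]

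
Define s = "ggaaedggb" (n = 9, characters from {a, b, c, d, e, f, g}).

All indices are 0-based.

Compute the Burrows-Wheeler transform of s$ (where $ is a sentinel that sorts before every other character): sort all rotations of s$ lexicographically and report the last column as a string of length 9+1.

bgageagg$d

rank  rotation    last
    0  $ggaaedggb  b
    1  aaedggb$gg  g
    2  aedggb$gga  a
    3  b$ggaaedgg  g
    4  dggb$ggaae  e
    5  edggb$ggaa  a
    6  gaaedggb$g  g
    7  gb$ggaaedg  g
    8  ggaaedggb$  $
    9  ggb$ggaaed  d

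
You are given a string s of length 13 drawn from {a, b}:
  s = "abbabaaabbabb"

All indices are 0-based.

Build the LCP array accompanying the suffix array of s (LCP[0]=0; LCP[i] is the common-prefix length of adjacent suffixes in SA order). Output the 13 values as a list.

[0, 2, 1, 2, 3, 5, 0, 1, 2, 3, 1, 2, 4]

sorted suffixes:
  #0 SA[0]=5  'aaabbabb'
  #1 SA[1]=6  'aabbabb'
  #2 SA[2]=3  'abaaabbabb'
  #3 SA[3]=10  'abb'
  #4 SA[4]=0  'abbabaaabbabb'
  #5 SA[5]=7  'abbabb'
  #6 SA[6]=12  'b'
  #7 SA[7]=4  'baaabbabb'
  #8 SA[8]=2  'babaaabbabb'
  #9 SA[9]=9  'babb'
  #10 SA[10]=11  'bb'
  #11 SA[11]=1  'bbabaaabbabb'
  #12 SA[12]=8  'bbabb'

SA = [5, 6, 3, 10, 0, 7, 12, 4, 2, 9, 11, 1, 8]
rank  pair      lcp
   1  s[5:],s[6:]  2  'aa'
   2  s[6:],s[3:]  1  'a'
   3  s[3:],s[10:]  2  'ab'
   4  s[10:],s[0:]  3  'abb'
   5  s[0:],s[7:]  5  'abbab'
   6  s[7:],s[12:]  0  ''
   7  s[12:],s[4:]  1  'b'
   8  s[4:],s[2:]  2  'ba'
   9  s[2:],s[9:]  3  'bab'
  10  s[9:],s[11:]  1  'b'
  11  s[11:],s[1:]  2  'bb'
  12  s[1:],s[8:]  4  'bbab'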